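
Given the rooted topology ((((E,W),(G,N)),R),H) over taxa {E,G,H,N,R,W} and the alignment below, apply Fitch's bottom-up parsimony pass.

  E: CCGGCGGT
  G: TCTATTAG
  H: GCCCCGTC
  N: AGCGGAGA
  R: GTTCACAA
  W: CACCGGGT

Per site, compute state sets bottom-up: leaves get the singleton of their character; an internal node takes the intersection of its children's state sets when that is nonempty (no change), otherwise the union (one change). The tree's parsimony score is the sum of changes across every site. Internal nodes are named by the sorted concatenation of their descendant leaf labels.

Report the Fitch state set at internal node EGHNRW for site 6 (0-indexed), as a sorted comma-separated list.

A,G,T

site 0, node EW: E={C} ∩ W={C} → {C} (+0)
site 0, node GN: G={T} ∪ N={A} → {A,T} (+1)
site 0, node EGNW: EW={C} ∪ GN={A,T} → {A,C,T} (+1)
site 0, node EGNRW: EGNW={A,C,T} ∪ R={G} → {A,C,G,T} (+1)
site 0, node EGHNRW: EGNRW={A,C,G,T} ∩ H={G} → {G} (+0)
site 1, node EW: E={C} ∪ W={A} → {A,C} (+1)
site 1, node GN: G={C} ∪ N={G} → {C,G} (+1)
site 1, node EGNW: EW={A,C} ∩ GN={C,G} → {C} (+0)
site 1, node EGNRW: EGNW={C} ∪ R={T} → {C,T} (+1)
site 1, node EGHNRW: EGNRW={C,T} ∩ H={C} → {C} (+0)
site 2, node EW: E={G} ∪ W={C} → {C,G} (+1)
site 2, node GN: G={T} ∪ N={C} → {C,T} (+1)
site 2, node EGNW: EW={C,G} ∩ GN={C,T} → {C} (+0)
site 2, node EGNRW: EGNW={C} ∪ R={T} → {C,T} (+1)
site 2, node EGHNRW: EGNRW={C,T} ∩ H={C} → {C} (+0)
site 3, node EW: E={G} ∪ W={C} → {C,G} (+1)
site 3, node GN: G={A} ∪ N={G} → {A,G} (+1)
site 3, node EGNW: EW={C,G} ∩ GN={A,G} → {G} (+0)
site 3, node EGNRW: EGNW={G} ∪ R={C} → {C,G} (+1)
site 3, node EGHNRW: EGNRW={C,G} ∩ H={C} → {C} (+0)
site 4, node EW: E={C} ∪ W={G} → {C,G} (+1)
site 4, node GN: G={T} ∪ N={G} → {G,T} (+1)
site 4, node EGNW: EW={C,G} ∩ GN={G,T} → {G} (+0)
site 4, node EGNRW: EGNW={G} ∪ R={A} → {A,G} (+1)
site 4, node EGHNRW: EGNRW={A,G} ∪ H={C} → {A,C,G} (+1)
site 5, node EW: E={G} ∩ W={G} → {G} (+0)
site 5, node GN: G={T} ∪ N={A} → {A,T} (+1)
site 5, node EGNW: EW={G} ∪ GN={A,T} → {A,G,T} (+1)
site 5, node EGNRW: EGNW={A,G,T} ∪ R={C} → {A,C,G,T} (+1)
site 5, node EGHNRW: EGNRW={A,C,G,T} ∩ H={G} → {G} (+0)
site 6, node EW: E={G} ∩ W={G} → {G} (+0)
site 6, node GN: G={A} ∪ N={G} → {A,G} (+1)
site 6, node EGNW: EW={G} ∩ GN={A,G} → {G} (+0)
site 6, node EGNRW: EGNW={G} ∪ R={A} → {A,G} (+1)
site 6, node EGHNRW: EGNRW={A,G} ∪ H={T} → {A,G,T} (+1)
site 7, node EW: E={T} ∩ W={T} → {T} (+0)
site 7, node GN: G={G} ∪ N={A} → {A,G} (+1)
site 7, node EGNW: EW={T} ∪ GN={A,G} → {A,G,T} (+1)
site 7, node EGNRW: EGNW={A,G,T} ∩ R={A} → {A} (+0)
site 7, node EGHNRW: EGNRW={A} ∪ H={C} → {A,C} (+1)
per-site changes: [3, 3, 3, 3, 4, 3, 3, 3]; total = 25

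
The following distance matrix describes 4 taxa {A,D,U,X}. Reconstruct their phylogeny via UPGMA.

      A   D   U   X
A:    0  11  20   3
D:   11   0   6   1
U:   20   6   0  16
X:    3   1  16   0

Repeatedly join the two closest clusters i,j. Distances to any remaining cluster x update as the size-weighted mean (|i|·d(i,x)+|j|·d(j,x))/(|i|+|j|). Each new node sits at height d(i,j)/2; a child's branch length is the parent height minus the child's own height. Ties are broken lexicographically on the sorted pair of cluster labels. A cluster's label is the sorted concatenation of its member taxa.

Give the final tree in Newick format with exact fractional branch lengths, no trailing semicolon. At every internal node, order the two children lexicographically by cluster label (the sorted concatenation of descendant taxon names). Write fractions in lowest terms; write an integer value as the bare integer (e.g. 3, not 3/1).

1. join D+X (d=1) ⇒ DX; edges |D|=1/2, |X|=1/2
  updated: d(A,DX)=7, d(DX,U)=11
2. join A+DX (d=7) ⇒ ADX; edges |A|=7/2, |DX|=3
  updated: d(ADX,U)=14
3. join ADX+U (d=14) ⇒ ADUX; edges |ADX|=7/2, |U|=7
final tree: ((A:7/2,(D:1/2,X:1/2):3):7/2,U:7)
total length: 18

((A:7/2,(D:1/2,X:1/2):3):7/2,U:7)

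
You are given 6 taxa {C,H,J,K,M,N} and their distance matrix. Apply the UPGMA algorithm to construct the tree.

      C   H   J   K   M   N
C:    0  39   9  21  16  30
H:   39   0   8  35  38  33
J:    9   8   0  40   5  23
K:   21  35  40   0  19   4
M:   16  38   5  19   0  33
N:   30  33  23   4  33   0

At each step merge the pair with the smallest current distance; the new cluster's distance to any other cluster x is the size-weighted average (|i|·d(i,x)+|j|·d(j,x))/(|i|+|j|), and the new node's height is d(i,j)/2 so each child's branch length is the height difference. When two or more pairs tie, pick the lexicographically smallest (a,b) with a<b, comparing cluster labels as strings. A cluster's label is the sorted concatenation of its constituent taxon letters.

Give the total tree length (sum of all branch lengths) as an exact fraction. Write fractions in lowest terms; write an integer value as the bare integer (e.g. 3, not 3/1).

1. join K+N (d=4) ⇒ KN; edges |K|=2, |N|=2
  updated: d(C,KN)=51/2, d(H,KN)=34, d(J,KN)=63/2, d(KN,M)=26
2. join J+M (d=5) ⇒ JM; edges |J|=5/2, |M|=5/2
  updated: d(C,JM)=25/2, d(H,JM)=23, d(JM,KN)=115/4
3. join C+JM (d=25/2) ⇒ CJM; edges |C|=25/4, |JM|=15/4
  updated: d(CJM,H)=85/3, d(CJM,KN)=83/3
4. join CJM+KN (d=83/3) ⇒ CJKMN; edges |CJM|=91/12, |KN|=71/6
  updated: d(CJKMN,H)=153/5
5. join CJKMN+H (d=153/5) ⇒ CHJKMN; edges |CJKMN|=22/15, |H|=153/10
final tree: (((C:25/4,(J:5/2,M:5/2):15/4):91/12,(K:2,N:2):71/6):22/15,H:153/10)
total length: 3311/60

3311/60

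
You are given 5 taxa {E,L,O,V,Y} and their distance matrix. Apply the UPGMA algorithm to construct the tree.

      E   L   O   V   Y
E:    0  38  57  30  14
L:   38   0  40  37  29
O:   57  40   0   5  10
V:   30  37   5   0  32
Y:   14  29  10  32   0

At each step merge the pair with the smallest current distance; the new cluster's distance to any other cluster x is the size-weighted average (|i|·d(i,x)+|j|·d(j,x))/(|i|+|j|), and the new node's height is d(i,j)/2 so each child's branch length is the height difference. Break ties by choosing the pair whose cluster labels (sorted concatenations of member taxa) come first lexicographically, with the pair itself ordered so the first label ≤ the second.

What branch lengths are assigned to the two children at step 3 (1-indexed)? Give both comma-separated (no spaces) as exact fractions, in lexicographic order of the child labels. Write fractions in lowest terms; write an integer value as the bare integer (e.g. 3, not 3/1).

step 1: merge (O,V) at d=5; branch lengths O→5/2, V→5/2; new cluster OV
  updated: d(E,OV)=87/2, d(L,OV)=77/2, d(OV,Y)=21
step 2: merge (E,Y) at d=14; branch lengths E→7, Y→7; new cluster EY
  updated: d(EY,L)=67/2, d(EY,OV)=129/4
step 3: merge (EY,OV) at d=129/4; branch lengths EY→73/8, OV→109/8; new cluster EOVY
  updated: d(EOVY,L)=36
step 4: merge (EOVY,L) at d=36; branch lengths EOVY→15/8, L→18; new cluster ELOVY
final tree: (((E:7,Y:7):73/8,(O:5/2,V:5/2):109/8):15/8,L:18)
total length: 493/8

73/8,109/8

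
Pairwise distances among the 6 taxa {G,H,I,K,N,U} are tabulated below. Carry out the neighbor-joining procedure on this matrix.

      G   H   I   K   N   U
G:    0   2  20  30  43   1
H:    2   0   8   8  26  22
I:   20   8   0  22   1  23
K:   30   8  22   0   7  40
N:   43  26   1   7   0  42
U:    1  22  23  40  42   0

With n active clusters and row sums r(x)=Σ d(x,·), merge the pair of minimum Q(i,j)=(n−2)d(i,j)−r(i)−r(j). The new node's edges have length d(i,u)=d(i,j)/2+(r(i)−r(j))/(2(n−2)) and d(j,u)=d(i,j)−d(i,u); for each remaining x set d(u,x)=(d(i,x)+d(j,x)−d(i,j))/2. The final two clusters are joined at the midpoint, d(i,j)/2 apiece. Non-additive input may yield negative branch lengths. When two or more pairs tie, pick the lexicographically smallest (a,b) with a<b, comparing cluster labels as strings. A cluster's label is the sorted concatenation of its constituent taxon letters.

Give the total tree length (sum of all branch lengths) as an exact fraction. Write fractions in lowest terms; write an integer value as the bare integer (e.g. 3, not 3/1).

593/16

iteration 1: select G,U (d=1, Q=-220); attach at lengths (-7/2, 9/2); label the merged cluster GU
  updated: d(GU,H)=23/2, d(GU,I)=21, d(GU,K)=69/2, d(GU,N)=42
iteration 2: select GU,H (d=23/2, Q=-128); attach at lengths (15, -7/2); label the merged cluster GHU
  updated: d(GHU,I)=35/4, d(GHU,K)=31/2, d(GHU,N)=113/4
iteration 3: select GHU,I (d=35/4, Q=-267/4); attach at lengths (153/16, -13/16); label the merged cluster GHIU
  updated: d(GHIU,K)=115/8, d(GHIU,N)=41/4
iteration 4: select GHIU,K (d=115/8, Q=-253/8); attach at lengths (141/16, 89/16); label the merged cluster GHIKU
  updated: d(GHIKU,N)=23/16
iteration 5: select GHIKU,N (d=23/16); attach at lengths (23/32, 23/32); label the merged cluster GHIKNU
final tree: (((((G:-7/2,U:9/2):15,H:-7/2):153/16,I:-13/16):141/16,K:89/16):23/32,N:23/32)
total length: 593/16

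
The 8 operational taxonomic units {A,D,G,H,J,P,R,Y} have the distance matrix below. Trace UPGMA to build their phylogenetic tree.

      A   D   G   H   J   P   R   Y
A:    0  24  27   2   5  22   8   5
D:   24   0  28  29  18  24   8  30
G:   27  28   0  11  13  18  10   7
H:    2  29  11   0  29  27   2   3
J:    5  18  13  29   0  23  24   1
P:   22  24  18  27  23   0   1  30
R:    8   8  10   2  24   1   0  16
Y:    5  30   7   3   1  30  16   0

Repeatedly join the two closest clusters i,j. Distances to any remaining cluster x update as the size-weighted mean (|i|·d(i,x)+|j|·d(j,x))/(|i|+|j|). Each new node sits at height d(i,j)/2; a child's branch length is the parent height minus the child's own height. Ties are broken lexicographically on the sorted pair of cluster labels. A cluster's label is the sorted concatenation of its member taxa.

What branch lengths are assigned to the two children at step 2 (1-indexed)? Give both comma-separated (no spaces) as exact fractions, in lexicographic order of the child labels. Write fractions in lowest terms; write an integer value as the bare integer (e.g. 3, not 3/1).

iteration 1: select J,Y (d=1); attach at lengths (1/2, 1/2); label the merged cluster JY
  updated: d(A,JY)=5, d(D,JY)=24, d(G,JY)=10, d(H,JY)=16, d(JY,P)=53/2, d(JY,R)=20
iteration 2: select P,R (d=1); attach at lengths (1/2, 1/2); label the merged cluster PR
  updated: d(A,PR)=15, d(D,PR)=16, d(G,PR)=14, d(H,PR)=29/2, d(JY,PR)=93/4
iteration 3: select A,H (d=2); attach at lengths (1, 1); label the merged cluster AH
  updated: d(AH,D)=53/2, d(AH,G)=19, d(AH,JY)=21/2, d(AH,PR)=59/4
iteration 4: select G,JY (d=10); attach at lengths (5, 9/2); label the merged cluster GJY
  updated: d(AH,GJY)=40/3, d(D,GJY)=76/3, d(GJY,PR)=121/6
iteration 5: select AH,GJY (d=40/3); attach at lengths (17/3, 5/3); label the merged cluster AGHJY
  updated: d(AGHJY,D)=129/5, d(AGHJY,PR)=18
iteration 6: select D,PR (d=16); attach at lengths (8, 15/2); label the merged cluster DPR
  updated: d(AGHJY,DPR)=103/5
iteration 7: select AGHJY,DPR (d=103/5); attach at lengths (109/30, 23/10); label the merged cluster ADGHJPRY
final tree: (((A:1,H:1):17/3,(G:5,(J:1/2,Y:1/2):9/2):5/3):109/30,(D:8,(P:1/2,R:1/2):15/2):23/10)
total length: 634/15

1/2,1/2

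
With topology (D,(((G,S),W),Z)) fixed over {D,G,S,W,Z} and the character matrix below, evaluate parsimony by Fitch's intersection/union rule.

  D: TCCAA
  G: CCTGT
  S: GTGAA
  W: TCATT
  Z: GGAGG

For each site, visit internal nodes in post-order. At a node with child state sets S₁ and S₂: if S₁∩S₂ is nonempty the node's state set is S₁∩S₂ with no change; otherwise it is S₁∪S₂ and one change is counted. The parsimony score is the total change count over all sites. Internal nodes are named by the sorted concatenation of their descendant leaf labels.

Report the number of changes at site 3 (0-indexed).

site 0, node GS: G={C} ∪ S={G} → {C,G} (+1)
site 0, node GSW: GS={C,G} ∪ W={T} → {C,G,T} (+1)
site 0, node GSWZ: GSW={C,G,T} ∩ Z={G} → {G} (+0)
site 0, node DGSWZ: D={T} ∪ GSWZ={G} → {G,T} (+1)
site 1, node GS: G={C} ∪ S={T} → {C,T} (+1)
site 1, node GSW: GS={C,T} ∩ W={C} → {C} (+0)
site 1, node GSWZ: GSW={C} ∪ Z={G} → {C,G} (+1)
site 1, node DGSWZ: D={C} ∩ GSWZ={C,G} → {C} (+0)
site 2, node GS: G={T} ∪ S={G} → {G,T} (+1)
site 2, node GSW: GS={G,T} ∪ W={A} → {A,G,T} (+1)
site 2, node GSWZ: GSW={A,G,T} ∩ Z={A} → {A} (+0)
site 2, node DGSWZ: D={C} ∪ GSWZ={A} → {A,C} (+1)
site 3, node GS: G={G} ∪ S={A} → {A,G} (+1)
site 3, node GSW: GS={A,G} ∪ W={T} → {A,G,T} (+1)
site 3, node GSWZ: GSW={A,G,T} ∩ Z={G} → {G} (+0)
site 3, node DGSWZ: D={A} ∪ GSWZ={G} → {A,G} (+1)
site 4, node GS: G={T} ∪ S={A} → {A,T} (+1)
site 4, node GSW: GS={A,T} ∩ W={T} → {T} (+0)
site 4, node GSWZ: GSW={T} ∪ Z={G} → {G,T} (+1)
site 4, node DGSWZ: D={A} ∪ GSWZ={G,T} → {A,G,T} (+1)
per-site changes: [3, 2, 3, 3, 3]; total = 14

3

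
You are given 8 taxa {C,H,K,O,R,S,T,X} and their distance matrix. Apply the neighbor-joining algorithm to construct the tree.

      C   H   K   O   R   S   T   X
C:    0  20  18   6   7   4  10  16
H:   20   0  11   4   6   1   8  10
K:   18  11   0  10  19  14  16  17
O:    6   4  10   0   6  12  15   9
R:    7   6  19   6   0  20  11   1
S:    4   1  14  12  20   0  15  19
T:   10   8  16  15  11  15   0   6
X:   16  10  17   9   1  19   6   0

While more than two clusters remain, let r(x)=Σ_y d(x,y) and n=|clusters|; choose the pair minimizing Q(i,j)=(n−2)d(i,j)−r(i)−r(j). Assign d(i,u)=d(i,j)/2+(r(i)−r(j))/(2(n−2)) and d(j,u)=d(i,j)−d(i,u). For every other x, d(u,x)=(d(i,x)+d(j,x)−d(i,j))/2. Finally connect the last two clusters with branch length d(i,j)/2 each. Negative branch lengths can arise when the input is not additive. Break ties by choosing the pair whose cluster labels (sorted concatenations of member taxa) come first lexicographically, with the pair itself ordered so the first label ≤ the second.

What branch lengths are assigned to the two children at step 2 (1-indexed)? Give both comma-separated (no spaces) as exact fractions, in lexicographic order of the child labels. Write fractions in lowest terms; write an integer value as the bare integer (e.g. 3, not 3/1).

step 1: merge (C,S) at d=4, Q=-142; branch lengths C→5/3, S→7/3; new cluster CS
  updated: d(CS,H)=17/2, d(CS,K)=14, d(CS,O)=7, d(CS,R)=23/2, d(CS,T)=21/2, d(CS,X)=31/2
step 2: merge (R,X) at d=1, Q=-108; branch lengths R→1/10, X→9/10; new cluster RX
  updated: d(CS,RX)=13, d(H,RX)=15/2, d(K,RX)=35/2, d(O,RX)=7, d(RX,T)=8
step 3: merge (RX,T) at d=8, Q=-157/2; branch lengths RX→55/16, T→73/16; new cluster RTX
  updated: d(CS,RTX)=31/4, d(H,RTX)=15/4, d(K,RTX)=51/4, d(O,RTX)=7
step 4: merge (H,RTX) at d=15/4, Q=-189/4; branch lengths H→29/24, RTX→61/24; new cluster HRTX
  updated: d(CS,HRTX)=25/4, d(HRTX,K)=10, d(HRTX,O)=29/8
step 5: merge (CS,HRTX) at d=25/4, Q=-277/8; branch lengths CS→159/32, HRTX→41/32; new cluster CHRSTX
  updated: d(CHRSTX,K)=71/8, d(CHRSTX,O)=35/16
step 6: merge (CHRSTX,K) at d=71/8, Q=-337/16; branch lengths CHRSTX→17/32, K→267/32; new cluster CHKRSTX
  updated: d(CHKRSTX,O)=53/32
step 7: merge (CHKRSTX,O) at d=53/32; branch lengths CHKRSTX→53/64, O→53/64; new cluster CHKORSTX
final tree: ((((C:5/3,S:7/3):159/32,(H:29/24,((R:1/10,X:9/10):55/16,T:73/16):61/24):41/32):17/32,K:267/32):53/64,O:53/64)
total length: 1073/32

1/10,9/10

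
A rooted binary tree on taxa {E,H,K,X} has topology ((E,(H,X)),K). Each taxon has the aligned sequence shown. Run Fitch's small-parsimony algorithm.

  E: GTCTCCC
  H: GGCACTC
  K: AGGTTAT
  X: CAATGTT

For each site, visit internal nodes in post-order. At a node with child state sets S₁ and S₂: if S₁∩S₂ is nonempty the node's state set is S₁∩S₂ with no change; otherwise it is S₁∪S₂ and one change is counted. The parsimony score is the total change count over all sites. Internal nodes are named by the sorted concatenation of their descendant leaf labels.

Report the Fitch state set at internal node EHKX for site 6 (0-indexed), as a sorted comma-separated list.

C,T

[col 0] HX: children H:{G}, X:{C} ∪→ {C,G}; cost 1
[col 0] EHX: children E:{G}, HX:{C,G} ∩→ {G}; cost 0
[col 0] EHKX: children EHX:{G}, K:{A} ∪→ {A,G}; cost 1
[col 1] HX: children H:{G}, X:{A} ∪→ {A,G}; cost 1
[col 1] EHX: children E:{T}, HX:{A,G} ∪→ {A,G,T}; cost 1
[col 1] EHKX: children EHX:{A,G,T}, K:{G} ∩→ {G}; cost 0
[col 2] HX: children H:{C}, X:{A} ∪→ {A,C}; cost 1
[col 2] EHX: children E:{C}, HX:{A,C} ∩→ {C}; cost 0
[col 2] EHKX: children EHX:{C}, K:{G} ∪→ {C,G}; cost 1
[col 3] HX: children H:{A}, X:{T} ∪→ {A,T}; cost 1
[col 3] EHX: children E:{T}, HX:{A,T} ∩→ {T}; cost 0
[col 3] EHKX: children EHX:{T}, K:{T} ∩→ {T}; cost 0
[col 4] HX: children H:{C}, X:{G} ∪→ {C,G}; cost 1
[col 4] EHX: children E:{C}, HX:{C,G} ∩→ {C}; cost 0
[col 4] EHKX: children EHX:{C}, K:{T} ∪→ {C,T}; cost 1
[col 5] HX: children H:{T}, X:{T} ∩→ {T}; cost 0
[col 5] EHX: children E:{C}, HX:{T} ∪→ {C,T}; cost 1
[col 5] EHKX: children EHX:{C,T}, K:{A} ∪→ {A,C,T}; cost 1
[col 6] HX: children H:{C}, X:{T} ∪→ {C,T}; cost 1
[col 6] EHX: children E:{C}, HX:{C,T} ∩→ {C}; cost 0
[col 6] EHKX: children EHX:{C}, K:{T} ∪→ {C,T}; cost 1
per-site changes: [2, 2, 2, 1, 2, 2, 2]; total = 13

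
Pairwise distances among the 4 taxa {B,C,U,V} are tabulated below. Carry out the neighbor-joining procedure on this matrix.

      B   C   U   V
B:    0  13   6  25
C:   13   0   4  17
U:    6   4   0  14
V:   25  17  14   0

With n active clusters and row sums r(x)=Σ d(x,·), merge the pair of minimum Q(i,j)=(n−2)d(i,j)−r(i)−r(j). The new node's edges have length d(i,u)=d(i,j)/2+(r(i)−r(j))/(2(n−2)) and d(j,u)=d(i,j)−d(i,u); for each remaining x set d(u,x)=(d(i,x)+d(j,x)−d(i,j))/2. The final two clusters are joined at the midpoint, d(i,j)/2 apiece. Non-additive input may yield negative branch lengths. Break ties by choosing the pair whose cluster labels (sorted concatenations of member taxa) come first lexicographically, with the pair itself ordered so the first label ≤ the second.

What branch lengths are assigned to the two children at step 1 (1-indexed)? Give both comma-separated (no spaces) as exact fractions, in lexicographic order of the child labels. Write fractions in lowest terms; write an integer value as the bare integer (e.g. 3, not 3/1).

8,-2

1. join B+U (d=6, Q=-56) ⇒ BU; edges |B|=8, |U|=-2
  updated: d(BU,C)=11/2, d(BU,V)=33/2
2. join BU+C (d=11/2, Q=-39) ⇒ BCU; edges |BU|=5/2, |C|=3
  updated: d(BCU,V)=14
3. join BCU+V (d=14) ⇒ BCUV; edges |BCU|=7, |V|=7
final tree: (((B:8,U:-2):5/2,C:3):7,V:7)
total length: 51/2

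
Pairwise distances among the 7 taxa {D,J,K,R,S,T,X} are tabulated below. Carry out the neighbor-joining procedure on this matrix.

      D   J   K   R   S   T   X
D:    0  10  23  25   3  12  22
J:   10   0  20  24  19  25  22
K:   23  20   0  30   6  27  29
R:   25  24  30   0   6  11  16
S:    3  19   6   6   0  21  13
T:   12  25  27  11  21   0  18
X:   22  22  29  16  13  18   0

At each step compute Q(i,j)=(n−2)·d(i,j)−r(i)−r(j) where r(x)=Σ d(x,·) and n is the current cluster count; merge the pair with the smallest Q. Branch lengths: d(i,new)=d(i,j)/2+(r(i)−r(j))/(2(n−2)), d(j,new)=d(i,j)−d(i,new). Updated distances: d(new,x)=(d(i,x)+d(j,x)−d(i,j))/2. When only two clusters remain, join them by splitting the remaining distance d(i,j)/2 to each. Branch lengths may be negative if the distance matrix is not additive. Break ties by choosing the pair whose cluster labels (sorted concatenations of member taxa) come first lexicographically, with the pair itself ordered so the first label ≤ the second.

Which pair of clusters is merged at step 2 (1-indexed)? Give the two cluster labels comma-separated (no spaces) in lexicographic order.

iteration 1: select K,S (d=6, Q=-173); attach at lengths (97/10, -37/10); label the merged cluster KS
  updated: d(D,KS)=10, d(J,KS)=33/2, d(KS,R)=15, d(KS,T)=21, d(KS,X)=18
iteration 2: select D,J (d=10, Q=-273/2); attach at lengths (43/16, 117/16); label the merged cluster DJ
  updated: d(DJ,KS)=33/4, d(DJ,R)=39/2, d(DJ,T)=27/2, d(DJ,X)=17
iteration 3: select DJ,KS (d=33/4, Q=-383/4); attach at lengths (83/24, 115/24); label the merged cluster DJKS
  updated: d(DJKS,R)=105/8, d(DJKS,T)=105/8, d(DJKS,X)=107/8
iteration 4: select DJKS,X (d=107/8, Q=-241/4); attach at lengths (19/4, 69/8); label the merged cluster DJKSX
  updated: d(DJKSX,R)=63/8, d(DJKSX,T)=71/8
iteration 5: select DJKSX,R (d=63/8, Q=-111/4); attach at lengths (23/8, 5); label the merged cluster DJKRSX
  updated: d(DJKRSX,T)=6
iteration 6: select DJKRSX,T (d=6); attach at lengths (3, 3); label the merged cluster DJKRSTX
final tree: (((((D:43/16,J:117/16):83/24,(K:97/10,S:-37/10):115/24):19/4,X:69/8):23/8,R:5):3,T:3)
total length: 103/2

D,J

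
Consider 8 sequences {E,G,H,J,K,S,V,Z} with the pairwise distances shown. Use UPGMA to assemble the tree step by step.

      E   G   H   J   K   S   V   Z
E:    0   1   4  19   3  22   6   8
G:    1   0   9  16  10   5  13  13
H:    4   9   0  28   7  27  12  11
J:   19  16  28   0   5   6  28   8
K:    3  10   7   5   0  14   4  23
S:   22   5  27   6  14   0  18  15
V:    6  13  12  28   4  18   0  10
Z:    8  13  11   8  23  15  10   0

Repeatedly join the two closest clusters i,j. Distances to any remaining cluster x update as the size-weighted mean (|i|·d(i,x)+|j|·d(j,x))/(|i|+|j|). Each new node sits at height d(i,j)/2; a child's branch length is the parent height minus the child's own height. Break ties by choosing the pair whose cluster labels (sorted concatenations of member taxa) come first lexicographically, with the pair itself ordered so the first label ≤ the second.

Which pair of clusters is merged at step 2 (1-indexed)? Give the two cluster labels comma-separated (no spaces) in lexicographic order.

iteration 1: select E,G (d=1); attach at lengths (1/2, 1/2); label the merged cluster EG
  updated: d(EG,H)=13/2, d(EG,J)=35/2, d(EG,K)=13/2, d(EG,S)=27/2, d(EG,V)=19/2, d(EG,Z)=21/2
iteration 2: select K,V (d=4); attach at lengths (2, 2); label the merged cluster KV
  updated: d(EG,KV)=8, d(H,KV)=19/2, d(J,KV)=33/2, d(KV,S)=16, d(KV,Z)=33/2
iteration 3: select J,S (d=6); attach at lengths (3, 3); label the merged cluster JS
  updated: d(EG,JS)=31/2, d(H,JS)=55/2, d(JS,KV)=65/4, d(JS,Z)=23/2
iteration 4: select EG,H (d=13/2); attach at lengths (11/4, 13/4); label the merged cluster EGH
  updated: d(EGH,JS)=39/2, d(EGH,KV)=17/2, d(EGH,Z)=32/3
iteration 5: select EGH,KV (d=17/2); attach at lengths (1, 9/4); label the merged cluster EGHKV
  updated: d(EGHKV,JS)=91/5, d(EGHKV,Z)=13
iteration 6: select JS,Z (d=23/2); attach at lengths (11/4, 23/4); label the merged cluster JSZ
  updated: d(EGHKV,JSZ)=247/15
iteration 7: select EGHKV,JSZ (d=247/15); attach at lengths (239/60, 149/60); label the merged cluster EGHJKSVZ
final tree: ((((E:1/2,G:1/2):11/4,H:13/4):1,(K:2,V:2):9/4):239/60,((J:3,S:3):11/4,Z:23/4):149/60)
total length: 2113/60

K,V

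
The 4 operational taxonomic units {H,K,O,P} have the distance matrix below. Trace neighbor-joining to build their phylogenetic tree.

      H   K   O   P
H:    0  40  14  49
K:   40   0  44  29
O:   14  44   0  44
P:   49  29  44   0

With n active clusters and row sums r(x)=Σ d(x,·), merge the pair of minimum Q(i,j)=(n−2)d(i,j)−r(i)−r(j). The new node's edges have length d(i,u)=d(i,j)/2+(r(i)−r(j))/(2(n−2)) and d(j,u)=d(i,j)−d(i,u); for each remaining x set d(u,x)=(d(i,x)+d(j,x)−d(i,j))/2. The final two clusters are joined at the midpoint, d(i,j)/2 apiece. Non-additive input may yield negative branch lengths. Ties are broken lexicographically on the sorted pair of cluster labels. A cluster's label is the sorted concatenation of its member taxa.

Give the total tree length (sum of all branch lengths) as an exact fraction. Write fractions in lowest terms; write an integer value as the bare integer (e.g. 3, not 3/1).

263/4

step 1: merge (H,O) at d=14, Q=-177; branch lengths H→29/4, O→27/4; new cluster HO
  updated: d(HO,K)=35, d(HO,P)=79/2
step 2: merge (HO,K) at d=35, Q=-207/2; branch lengths HO→91/4, K→49/4; new cluster HKO
  updated: d(HKO,P)=67/4
step 3: merge (HKO,P) at d=67/4; branch lengths HKO→67/8, P→67/8; new cluster HKOP
final tree: (((H:29/4,O:27/4):91/4,K:49/4):67/8,P:67/8)
total length: 263/4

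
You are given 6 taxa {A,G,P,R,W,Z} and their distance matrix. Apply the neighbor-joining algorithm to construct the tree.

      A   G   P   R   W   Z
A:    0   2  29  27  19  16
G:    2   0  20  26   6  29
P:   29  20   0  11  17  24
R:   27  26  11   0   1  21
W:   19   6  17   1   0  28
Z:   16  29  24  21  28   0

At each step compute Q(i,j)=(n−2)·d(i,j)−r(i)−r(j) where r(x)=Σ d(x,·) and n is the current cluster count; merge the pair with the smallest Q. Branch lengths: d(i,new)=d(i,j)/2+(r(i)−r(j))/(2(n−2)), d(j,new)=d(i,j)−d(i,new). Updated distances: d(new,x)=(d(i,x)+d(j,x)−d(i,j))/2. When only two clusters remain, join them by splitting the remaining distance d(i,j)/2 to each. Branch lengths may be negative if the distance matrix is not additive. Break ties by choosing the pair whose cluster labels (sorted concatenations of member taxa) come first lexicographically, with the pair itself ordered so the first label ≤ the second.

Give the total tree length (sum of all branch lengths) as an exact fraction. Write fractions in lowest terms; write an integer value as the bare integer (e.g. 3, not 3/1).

1. join A+G (d=2, Q=-168) ⇒ AG; edges |A|=9/4, |G|=-1/4
  updated: d(AG,P)=47/2, d(AG,R)=51/2, d(AG,W)=23/2, d(AG,Z)=43/2
2. join R+W (d=1, Q=-113) ⇒ RW; edges |R|=2/3, |W|=1/3
  updated: d(AG,RW)=18, d(P,RW)=27/2, d(RW,Z)=24
3. join AG+Z (d=43/2, Q=-179/2) ⇒ AGZ; edges |AG|=73/8, |Z|=99/8
  updated: d(AGZ,P)=13, d(AGZ,RW)=41/4
4. join AGZ+P (d=13, Q=-147/4) ⇒ AGPZ; edges |AGZ|=39/8, |P|=65/8
  updated: d(AGPZ,RW)=43/8
5. join AGPZ+RW (d=43/8) ⇒ AGPRWZ; edges |AGPZ|=43/16, |RW|=43/16
final tree: ((((A:9/4,G:-1/4):73/8,Z:99/8):39/8,P:65/8):43/16,(R:2/3,W:1/3):43/16)
total length: 343/8

343/8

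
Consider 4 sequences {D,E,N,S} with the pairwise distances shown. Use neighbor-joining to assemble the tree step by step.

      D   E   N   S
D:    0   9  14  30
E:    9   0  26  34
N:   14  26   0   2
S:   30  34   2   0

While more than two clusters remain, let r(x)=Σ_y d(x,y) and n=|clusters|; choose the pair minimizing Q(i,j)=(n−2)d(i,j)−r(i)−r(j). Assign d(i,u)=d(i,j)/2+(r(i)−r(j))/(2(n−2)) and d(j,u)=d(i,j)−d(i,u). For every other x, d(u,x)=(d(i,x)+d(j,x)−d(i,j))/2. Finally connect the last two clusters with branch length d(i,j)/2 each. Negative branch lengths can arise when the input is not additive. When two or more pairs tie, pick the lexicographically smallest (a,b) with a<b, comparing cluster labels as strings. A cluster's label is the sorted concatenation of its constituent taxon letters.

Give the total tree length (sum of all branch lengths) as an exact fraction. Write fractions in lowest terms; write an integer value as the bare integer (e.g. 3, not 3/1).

63/2

1. join D+E (d=9, Q=-104) ⇒ DE; edges |D|=1/2, |E|=17/2
  updated: d(DE,N)=31/2, d(DE,S)=55/2
2. join DE+N (d=31/2, Q=-45) ⇒ DEN; edges |DE|=41/2, |N|=-5
  updated: d(DEN,S)=7
3. join DEN+S (d=7) ⇒ DENS; edges |DEN|=7/2, |S|=7/2
final tree: (((D:1/2,E:17/2):41/2,N:-5):7/2,S:7/2)
total length: 63/2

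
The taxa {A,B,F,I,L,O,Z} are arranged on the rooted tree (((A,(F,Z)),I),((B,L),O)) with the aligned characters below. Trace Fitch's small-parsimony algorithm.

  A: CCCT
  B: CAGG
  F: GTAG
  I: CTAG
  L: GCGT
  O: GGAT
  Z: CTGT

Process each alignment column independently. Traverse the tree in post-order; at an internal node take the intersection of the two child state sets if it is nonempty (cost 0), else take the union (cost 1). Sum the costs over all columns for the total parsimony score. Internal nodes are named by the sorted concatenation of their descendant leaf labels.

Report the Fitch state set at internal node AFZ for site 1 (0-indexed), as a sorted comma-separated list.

C,T

site 0, node FZ: F={G} ∪ Z={C} → {C,G} (+1)
site 0, node AFZ: A={C} ∩ FZ={C,G} → {C} (+0)
site 0, node AFIZ: AFZ={C} ∩ I={C} → {C} (+0)
site 0, node BL: B={C} ∪ L={G} → {C,G} (+1)
site 0, node BLO: BL={C,G} ∩ O={G} → {G} (+0)
site 0, node ABFILOZ: AFIZ={C} ∪ BLO={G} → {C,G} (+1)
site 1, node FZ: F={T} ∩ Z={T} → {T} (+0)
site 1, node AFZ: A={C} ∪ FZ={T} → {C,T} (+1)
site 1, node AFIZ: AFZ={C,T} ∩ I={T} → {T} (+0)
site 1, node BL: B={A} ∪ L={C} → {A,C} (+1)
site 1, node BLO: BL={A,C} ∪ O={G} → {A,C,G} (+1)
site 1, node ABFILOZ: AFIZ={T} ∪ BLO={A,C,G} → {A,C,G,T} (+1)
site 2, node FZ: F={A} ∪ Z={G} → {A,G} (+1)
site 2, node AFZ: A={C} ∪ FZ={A,G} → {A,C,G} (+1)
site 2, node AFIZ: AFZ={A,C,G} ∩ I={A} → {A} (+0)
site 2, node BL: B={G} ∩ L={G} → {G} (+0)
site 2, node BLO: BL={G} ∪ O={A} → {A,G} (+1)
site 2, node ABFILOZ: AFIZ={A} ∩ BLO={A,G} → {A} (+0)
site 3, node FZ: F={G} ∪ Z={T} → {G,T} (+1)
site 3, node AFZ: A={T} ∩ FZ={G,T} → {T} (+0)
site 3, node AFIZ: AFZ={T} ∪ I={G} → {G,T} (+1)
site 3, node BL: B={G} ∪ L={T} → {G,T} (+1)
site 3, node BLO: BL={G,T} ∩ O={T} → {T} (+0)
site 3, node ABFILOZ: AFIZ={G,T} ∩ BLO={T} → {T} (+0)
per-site changes: [3, 4, 3, 3]; total = 13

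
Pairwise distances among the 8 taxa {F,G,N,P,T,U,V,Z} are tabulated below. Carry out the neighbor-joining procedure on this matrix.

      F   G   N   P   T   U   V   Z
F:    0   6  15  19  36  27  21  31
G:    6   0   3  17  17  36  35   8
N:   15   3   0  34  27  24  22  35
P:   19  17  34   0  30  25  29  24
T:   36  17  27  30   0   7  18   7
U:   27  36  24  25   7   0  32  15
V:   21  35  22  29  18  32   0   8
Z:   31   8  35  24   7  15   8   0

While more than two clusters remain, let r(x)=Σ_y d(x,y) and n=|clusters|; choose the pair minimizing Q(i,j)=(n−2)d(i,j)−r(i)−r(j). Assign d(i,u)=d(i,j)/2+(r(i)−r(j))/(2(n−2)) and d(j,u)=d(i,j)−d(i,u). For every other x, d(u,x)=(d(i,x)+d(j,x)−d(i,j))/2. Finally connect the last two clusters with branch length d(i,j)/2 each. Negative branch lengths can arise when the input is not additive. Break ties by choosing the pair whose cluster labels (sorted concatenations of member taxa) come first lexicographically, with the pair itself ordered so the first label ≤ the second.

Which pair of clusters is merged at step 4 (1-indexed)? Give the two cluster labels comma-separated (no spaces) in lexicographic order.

P,TUVZ

iteration 1: select T,U (d=7, Q=-266); attach at lengths (3/2, 11/2); label the merged cluster TU
  updated: d(F,TU)=28, d(G,TU)=23, d(N,TU)=22, d(P,TU)=24, d(TU,V)=43/2, d(TU,Z)=15/2
iteration 2: select V,Z (d=8, Q=-210); attach at lengths (63/10, 17/10); label the merged cluster VZ
  updated: d(F,VZ)=22, d(G,VZ)=35/2, d(N,VZ)=49/2, d(P,VZ)=45/2, d(TU,VZ)=21/2
iteration 3: select TU,VZ (d=21/2, Q=-325/2); attach at lengths (105/16, 63/16); label the merged cluster TUVZ
  updated: d(F,TUVZ)=79/4, d(G,TUVZ)=15, d(N,TUVZ)=18, d(P,TUVZ)=18
iteration 4: select P,TUVZ (d=18, Q=-419/4); attach at lengths (95/8, 49/8); label the merged cluster PTUVZ
  updated: d(F,PTUVZ)=83/8, d(G,PTUVZ)=7, d(N,PTUVZ)=17
iteration 5: select F,PTUVZ (d=83/8, Q=-45); attach at lengths (71/16, 95/16); label the merged cluster FPTUVZ
  updated: d(FPTUVZ,G)=21/16, d(FPTUVZ,N)=173/16
iteration 6: select FPTUVZ,G (d=21/16, Q=-121/8); attach at lengths (73/16, -13/4); label the merged cluster FGPTUVZ
  updated: d(FGPTUVZ,N)=25/4
iteration 7: select FGPTUVZ,N (d=25/4); attach at lengths (25/8, 25/8); label the merged cluster FGNPTUVZ
final tree: (((F:71/16,(P:95/8,((T:3/2,U:11/2):105/16,(V:63/10,Z:17/10):63/16):49/8):95/16):73/16,G:-13/4):25/8,N:25/8)
total length: 983/16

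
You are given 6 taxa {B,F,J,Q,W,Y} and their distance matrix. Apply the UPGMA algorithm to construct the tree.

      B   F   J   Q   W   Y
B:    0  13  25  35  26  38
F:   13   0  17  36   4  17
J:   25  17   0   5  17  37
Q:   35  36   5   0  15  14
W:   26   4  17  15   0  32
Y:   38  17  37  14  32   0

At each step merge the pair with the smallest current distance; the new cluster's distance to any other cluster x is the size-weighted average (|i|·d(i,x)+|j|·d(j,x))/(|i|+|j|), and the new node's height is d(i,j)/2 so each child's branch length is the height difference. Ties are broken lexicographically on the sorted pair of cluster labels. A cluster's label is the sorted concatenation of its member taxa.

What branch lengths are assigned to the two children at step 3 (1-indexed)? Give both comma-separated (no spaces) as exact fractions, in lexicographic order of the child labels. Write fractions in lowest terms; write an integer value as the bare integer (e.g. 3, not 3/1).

39/4,31/4

step 1: merge (F,W) at d=4; branch lengths F→2, W→2; new cluster FW
  updated: d(B,FW)=39/2, d(FW,J)=17, d(FW,Q)=51/2, d(FW,Y)=49/2
step 2: merge (J,Q) at d=5; branch lengths J→5/2, Q→5/2; new cluster JQ
  updated: d(B,JQ)=30, d(FW,JQ)=85/4, d(JQ,Y)=51/2
step 3: merge (B,FW) at d=39/2; branch lengths B→39/4, FW→31/4; new cluster BFW
  updated: d(BFW,JQ)=145/6, d(BFW,Y)=29
step 4: merge (BFW,JQ) at d=145/6; branch lengths BFW→7/3, JQ→115/12; new cluster BFJQW
  updated: d(BFJQW,Y)=138/5
step 5: merge (BFJQW,Y) at d=138/5; branch lengths BFJQW→103/60, Y→69/5; new cluster BFJQWY
final tree: (((B:39/4,(F:2,W:2):31/4):7/3,(J:5/2,Q:5/2):115/12):103/60,Y:69/5)
total length: 809/15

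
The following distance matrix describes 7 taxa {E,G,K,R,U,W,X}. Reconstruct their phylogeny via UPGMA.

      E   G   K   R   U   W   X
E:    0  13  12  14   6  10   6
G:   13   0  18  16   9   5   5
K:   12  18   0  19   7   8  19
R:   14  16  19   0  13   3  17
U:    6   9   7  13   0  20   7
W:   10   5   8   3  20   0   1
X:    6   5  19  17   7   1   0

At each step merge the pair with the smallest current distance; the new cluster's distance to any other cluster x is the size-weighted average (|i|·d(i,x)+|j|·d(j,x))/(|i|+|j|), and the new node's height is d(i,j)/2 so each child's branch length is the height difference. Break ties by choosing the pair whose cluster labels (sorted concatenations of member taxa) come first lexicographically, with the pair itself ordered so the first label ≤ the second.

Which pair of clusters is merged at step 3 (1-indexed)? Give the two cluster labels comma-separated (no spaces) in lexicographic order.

iteration 1: select W,X (d=1); attach at lengths (1/2, 1/2); label the merged cluster WX
  updated: d(E,WX)=8, d(G,WX)=5, d(K,WX)=27/2, d(R,WX)=10, d(U,WX)=27/2
iteration 2: select G,WX (d=5); attach at lengths (5/2, 2); label the merged cluster GWX
  updated: d(E,GWX)=29/3, d(GWX,K)=15, d(GWX,R)=12, d(GWX,U)=12
iteration 3: select E,U (d=6); attach at lengths (3, 3); label the merged cluster EU
  updated: d(EU,GWX)=65/6, d(EU,K)=19/2, d(EU,R)=27/2
iteration 4: select EU,K (d=19/2); attach at lengths (7/4, 19/4); label the merged cluster EKU
  updated: d(EKU,GWX)=110/9, d(EKU,R)=46/3
iteration 5: select GWX,R (d=12); attach at lengths (7/2, 6); label the merged cluster GRWX
  updated: d(EKU,GRWX)=13
iteration 6: select EKU,GRWX (d=13); attach at lengths (7/4, 1/2); label the merged cluster EGKRUWX
final tree: (((E:3,U:3):7/4,K:19/4):7/4,((G:5/2,(W:1/2,X:1/2):2):7/2,R:6):1/2)
total length: 119/4

E,U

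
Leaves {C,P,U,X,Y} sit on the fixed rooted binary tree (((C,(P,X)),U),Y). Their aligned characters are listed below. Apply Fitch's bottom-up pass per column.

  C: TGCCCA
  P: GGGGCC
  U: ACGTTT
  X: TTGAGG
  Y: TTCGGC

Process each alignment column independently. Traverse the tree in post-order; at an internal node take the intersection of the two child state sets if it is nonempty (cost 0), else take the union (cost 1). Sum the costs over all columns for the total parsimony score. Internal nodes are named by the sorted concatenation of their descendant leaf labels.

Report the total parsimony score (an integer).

16

site 0, node PX: P={G} ∪ X={T} → {G,T} (+1)
site 0, node CPX: C={T} ∩ PX={G,T} → {T} (+0)
site 0, node CPUX: CPX={T} ∪ U={A} → {A,T} (+1)
site 0, node CPUXY: CPUX={A,T} ∩ Y={T} → {T} (+0)
site 1, node PX: P={G} ∪ X={T} → {G,T} (+1)
site 1, node CPX: C={G} ∩ PX={G,T} → {G} (+0)
site 1, node CPUX: CPX={G} ∪ U={C} → {C,G} (+1)
site 1, node CPUXY: CPUX={C,G} ∪ Y={T} → {C,G,T} (+1)
site 2, node PX: P={G} ∩ X={G} → {G} (+0)
site 2, node CPX: C={C} ∪ PX={G} → {C,G} (+1)
site 2, node CPUX: CPX={C,G} ∩ U={G} → {G} (+0)
site 2, node CPUXY: CPUX={G} ∪ Y={C} → {C,G} (+1)
site 3, node PX: P={G} ∪ X={A} → {A,G} (+1)
site 3, node CPX: C={C} ∪ PX={A,G} → {A,C,G} (+1)
site 3, node CPUX: CPX={A,C,G} ∪ U={T} → {A,C,G,T} (+1)
site 3, node CPUXY: CPUX={A,C,G,T} ∩ Y={G} → {G} (+0)
site 4, node PX: P={C} ∪ X={G} → {C,G} (+1)
site 4, node CPX: C={C} ∩ PX={C,G} → {C} (+0)
site 4, node CPUX: CPX={C} ∪ U={T} → {C,T} (+1)
site 4, node CPUXY: CPUX={C,T} ∪ Y={G} → {C,G,T} (+1)
site 5, node PX: P={C} ∪ X={G} → {C,G} (+1)
site 5, node CPX: C={A} ∪ PX={C,G} → {A,C,G} (+1)
site 5, node CPUX: CPX={A,C,G} ∪ U={T} → {A,C,G,T} (+1)
site 5, node CPUXY: CPUX={A,C,G,T} ∩ Y={C} → {C} (+0)
per-site changes: [2, 3, 2, 3, 3, 3]; total = 16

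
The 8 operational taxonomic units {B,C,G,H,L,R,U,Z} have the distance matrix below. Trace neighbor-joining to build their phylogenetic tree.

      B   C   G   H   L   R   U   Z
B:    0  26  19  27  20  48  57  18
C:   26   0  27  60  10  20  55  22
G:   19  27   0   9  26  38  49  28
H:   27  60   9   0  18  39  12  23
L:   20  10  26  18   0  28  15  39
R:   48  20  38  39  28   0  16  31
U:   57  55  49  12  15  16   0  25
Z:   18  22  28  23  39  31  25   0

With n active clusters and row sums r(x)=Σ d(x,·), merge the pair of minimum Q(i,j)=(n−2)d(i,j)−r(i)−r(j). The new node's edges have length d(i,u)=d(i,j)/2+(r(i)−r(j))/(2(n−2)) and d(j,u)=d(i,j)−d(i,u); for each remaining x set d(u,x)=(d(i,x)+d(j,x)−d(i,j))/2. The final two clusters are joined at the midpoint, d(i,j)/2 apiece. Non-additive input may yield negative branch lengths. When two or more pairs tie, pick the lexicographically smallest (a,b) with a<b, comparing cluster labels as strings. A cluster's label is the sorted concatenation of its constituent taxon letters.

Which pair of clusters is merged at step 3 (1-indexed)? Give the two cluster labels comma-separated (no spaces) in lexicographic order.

step 1: merge (R,U) at d=16, Q=-353; branch lengths R→29/4, U→35/4; new cluster RU
  updated: d(B,RU)=89/2, d(C,RU)=59/2, d(G,RU)=71/2, d(H,RU)=35/2, d(L,RU)=27/2, d(RU,Z)=20
step 2: merge (G,H) at d=9, Q=-254; branch lengths G→7/2, H→11/2; new cluster GH
  updated: d(B,GH)=37/2, d(C,GH)=39, d(GH,L)=35/2, d(GH,RU)=22, d(GH,Z)=21
step 3: merge (C,L) at d=10, Q=-373/2; branch lengths C→133/16, L→27/16; new cluster CL
  updated: d(B,CL)=18, d(CL,GH)=93/4, d(CL,RU)=33/2, d(CL,Z)=51/2
step 4: merge (CL,RU) at d=33/2, Q=-547/4; branch lengths CL→119/24, RU→277/24; new cluster CLRU
  updated: d(B,CLRU)=23, d(CLRU,GH)=115/8, d(CLRU,Z)=29/2
step 5: merge (B,Z) at d=18, Q=-77; branch lengths B→21/2, Z→15/2; new cluster BZ
  updated: d(BZ,CLRU)=39/4, d(BZ,GH)=43/4
step 6: merge (BZ,CLRU) at d=39/4, Q=-279/8; branch lengths BZ→49/16, CLRU→107/16; new cluster BCLRUZ
  updated: d(BCLRUZ,GH)=123/16
step 7: merge (BCLRUZ,GH) at d=123/16; branch lengths BCLRUZ→123/32, GH→123/32; new cluster BCGHLRUZ
final tree: (((B:21/2,Z:15/2):49/16,((C:133/16,L:27/16):119/24,(R:29/4,U:35/4):277/24):107/16):123/32,(G:7/2,H:11/2):123/32)
total length: 1391/16

C,L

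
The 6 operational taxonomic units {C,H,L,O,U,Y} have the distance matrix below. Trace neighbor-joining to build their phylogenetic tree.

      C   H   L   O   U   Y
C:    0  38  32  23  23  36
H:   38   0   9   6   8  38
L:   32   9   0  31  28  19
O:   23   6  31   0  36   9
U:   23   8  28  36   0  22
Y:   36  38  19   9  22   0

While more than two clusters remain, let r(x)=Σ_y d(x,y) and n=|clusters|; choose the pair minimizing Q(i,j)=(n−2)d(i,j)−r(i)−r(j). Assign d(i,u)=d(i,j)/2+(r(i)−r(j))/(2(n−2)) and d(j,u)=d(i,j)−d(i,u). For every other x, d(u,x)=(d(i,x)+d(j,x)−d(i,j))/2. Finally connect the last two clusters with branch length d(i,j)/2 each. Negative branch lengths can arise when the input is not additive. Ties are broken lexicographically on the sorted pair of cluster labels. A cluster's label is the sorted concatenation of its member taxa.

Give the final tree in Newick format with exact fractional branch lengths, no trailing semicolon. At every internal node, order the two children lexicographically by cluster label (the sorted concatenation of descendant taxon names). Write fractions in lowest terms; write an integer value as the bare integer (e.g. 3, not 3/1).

(((C:127/8,U:57/8):37/8,(H:5/3,L:22/3):47/8):69/16,(O:17/8,Y:55/8):69/16)

step 1: merge (O,Y) at d=9, Q=-193; branch lengths O→17/8, Y→55/8; new cluster OY
  updated: d(C,OY)=25, d(H,OY)=35/2, d(L,OY)=41/2, d(OY,U)=49/2
step 2: merge (H,L) at d=9, Q=-135; branch lengths H→5/3, L→22/3; new cluster HL
  updated: d(C,HL)=61/2, d(HL,OY)=29/2, d(HL,U)=27/2
step 3: merge (C,U) at d=23, Q=-187/2; branch lengths C→127/8, U→57/8; new cluster CU
  updated: d(CU,HL)=21/2, d(CU,OY)=53/4
step 4: merge (CU,HL) at d=21/2, Q=-153/4; branch lengths CU→37/8, HL→47/8; new cluster CHLU
  updated: d(CHLU,OY)=69/8
step 5: merge (CHLU,OY) at d=69/8; branch lengths CHLU→69/16, OY→69/16; new cluster CHLOUY
final tree: (((C:127/8,U:57/8):37/8,(H:5/3,L:22/3):47/8):69/16,(O:17/8,Y:55/8):69/16)
total length: 481/8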